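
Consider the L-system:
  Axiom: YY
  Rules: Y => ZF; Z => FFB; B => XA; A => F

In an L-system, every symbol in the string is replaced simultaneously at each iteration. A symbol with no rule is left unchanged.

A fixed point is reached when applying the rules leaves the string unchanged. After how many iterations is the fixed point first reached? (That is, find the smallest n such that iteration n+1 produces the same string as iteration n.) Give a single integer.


Answer: 4

Derivation:
Step 0: YY
Step 1: ZFZF
Step 2: FFBFFFBF
Step 3: FFXAFFFXAF
Step 4: FFXFFFFXFF
Step 5: FFXFFFFXFF  (unchanged — fixed point at step 4)


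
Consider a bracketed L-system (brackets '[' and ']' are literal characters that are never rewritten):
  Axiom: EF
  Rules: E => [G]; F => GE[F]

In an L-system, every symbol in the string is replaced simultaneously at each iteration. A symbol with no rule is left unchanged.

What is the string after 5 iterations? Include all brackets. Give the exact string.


Answer: [G]G[G][G[G][G[G][G[G][GE[F]]]]]

Derivation:
Step 0: EF
Step 1: [G]GE[F]
Step 2: [G]G[G][GE[F]]
Step 3: [G]G[G][G[G][GE[F]]]
Step 4: [G]G[G][G[G][G[G][GE[F]]]]
Step 5: [G]G[G][G[G][G[G][G[G][GE[F]]]]]


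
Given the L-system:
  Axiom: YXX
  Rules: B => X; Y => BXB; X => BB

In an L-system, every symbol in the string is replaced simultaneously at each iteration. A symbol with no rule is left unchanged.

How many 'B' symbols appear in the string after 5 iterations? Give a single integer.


Answer: 24

Derivation:
Step 0: YXX  (0 'B')
Step 1: BXBBBBB  (6 'B')
Step 2: XBBXXXXX  (2 'B')
Step 3: BBXXBBBBBBBBBB  (12 'B')
Step 4: XXBBBBXXXXXXXXXX  (4 'B')
Step 5: BBBBXXXXBBBBBBBBBBBBBBBBBBBB  (24 'B')


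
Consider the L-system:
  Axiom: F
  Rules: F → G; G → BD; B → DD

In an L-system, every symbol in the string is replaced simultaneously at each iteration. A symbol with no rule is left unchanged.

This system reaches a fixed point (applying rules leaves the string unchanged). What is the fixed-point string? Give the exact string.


Step 0: F
Step 1: G
Step 2: BD
Step 3: DDD
Step 4: DDD  (unchanged — fixed point at step 3)

Answer: DDD


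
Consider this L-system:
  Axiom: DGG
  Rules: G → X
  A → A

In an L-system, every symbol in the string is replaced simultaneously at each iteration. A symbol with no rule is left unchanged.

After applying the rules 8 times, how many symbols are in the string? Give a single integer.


Step 0: length = 3
Step 1: length = 3
Step 2: length = 3
Step 3: length = 3
Step 4: length = 3
Step 5: length = 3
Step 6: length = 3
Step 7: length = 3
Step 8: length = 3

Answer: 3


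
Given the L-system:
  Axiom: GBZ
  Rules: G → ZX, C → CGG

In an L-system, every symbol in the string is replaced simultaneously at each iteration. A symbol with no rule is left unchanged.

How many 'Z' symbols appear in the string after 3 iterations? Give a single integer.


Step 0: GBZ  (1 'Z')
Step 1: ZXBZ  (2 'Z')
Step 2: ZXBZ  (2 'Z')
Step 3: ZXBZ  (2 'Z')

Answer: 2


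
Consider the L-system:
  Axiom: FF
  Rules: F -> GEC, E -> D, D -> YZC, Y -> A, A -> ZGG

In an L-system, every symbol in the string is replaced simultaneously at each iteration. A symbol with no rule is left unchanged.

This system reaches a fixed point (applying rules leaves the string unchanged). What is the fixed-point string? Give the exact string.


Answer: GZGGZCCGZGGZCC

Derivation:
Step 0: FF
Step 1: GECGEC
Step 2: GDCGDC
Step 3: GYZCCGYZCC
Step 4: GAZCCGAZCC
Step 5: GZGGZCCGZGGZCC
Step 6: GZGGZCCGZGGZCC  (unchanged — fixed point at step 5)


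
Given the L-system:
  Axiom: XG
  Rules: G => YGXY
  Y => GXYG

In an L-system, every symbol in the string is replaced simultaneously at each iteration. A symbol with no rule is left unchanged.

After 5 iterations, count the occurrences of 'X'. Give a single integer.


Answer: 122

Derivation:
Step 0: XG  (1 'X')
Step 1: XYGXY  (2 'X')
Step 2: XGXYGYGXYXGXYG  (5 'X')
Step 3: XYGXYXGXYGYGXYGXYGYGXYXGXYGXYGXYXGXYGYGXY  (14 'X')
Step 4: XGXYGYGXYXGXYGXYGXYXGXYGYGXYGXYGYGXYXGXYGYGXYXGXYGYGXYGXYGYGXYXGXYGXYGXYXGXYGYGXYXGXYGYGXYXGXYGXYGXYXGXYGYGXYGXYGYGXYXGXYG  (41 'X')
Step 5: XYGXYXGXYGYGXYGXYGYGXYXGXYGXYGXYXGXYGYGXYXGXYGYGXYXGXYGXYGXYXGXYGYGXYGXYGYGXYXGXYGYGXYXGXYGYGXYGXYGYGXYXGXYGXYGXYXGXYGYGXYGXYGYGXYXGXYGXYGXYXGXYGYGXYGXYGYGXYXGXYGYGXYXGXYGYGXYGXYGYGXYXGXYGXYGXYXGXYGYGXYXGXYGYGXYXGXYGXYGXYXGXYGYGXYGXYGYGXYXGXYGXYGXYXGXYGYGXYGXYGYGXYXGXYGXYGXYXGXYGYGXYXGXYGYGXYXGXYGXYGXYXGXYGYGXYGXYGYGXYXGXYGYGXYXGXYGYGXYGXYGYGXYXGXYGXYGXYXGXYGYGXY  (122 'X')


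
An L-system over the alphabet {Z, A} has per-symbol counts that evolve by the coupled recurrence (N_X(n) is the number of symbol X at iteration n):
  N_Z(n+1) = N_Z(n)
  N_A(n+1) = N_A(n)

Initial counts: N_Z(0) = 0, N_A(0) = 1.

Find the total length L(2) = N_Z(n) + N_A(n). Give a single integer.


Step 0: N_Z=0, N_A=1, L=1
Step 1: N_Z=0, N_A=1, L=1
Step 2: N_Z=0, N_A=1, L=1

Answer: 1


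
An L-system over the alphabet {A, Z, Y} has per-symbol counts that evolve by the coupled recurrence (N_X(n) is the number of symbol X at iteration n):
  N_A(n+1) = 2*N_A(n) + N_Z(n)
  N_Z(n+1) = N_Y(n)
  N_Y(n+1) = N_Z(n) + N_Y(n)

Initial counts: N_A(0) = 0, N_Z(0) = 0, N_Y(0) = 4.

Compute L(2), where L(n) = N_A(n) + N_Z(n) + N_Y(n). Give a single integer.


Step 0: N_A=0, N_Z=0, N_Y=4, L=4
Step 1: N_A=0, N_Z=4, N_Y=4, L=8
Step 2: N_A=4, N_Z=4, N_Y=8, L=16

Answer: 16


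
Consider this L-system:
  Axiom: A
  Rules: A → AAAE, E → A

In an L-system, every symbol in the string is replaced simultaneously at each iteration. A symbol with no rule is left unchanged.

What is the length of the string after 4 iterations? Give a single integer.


Step 0: length = 1
Step 1: length = 4
Step 2: length = 13
Step 3: length = 43
Step 4: length = 142

Answer: 142


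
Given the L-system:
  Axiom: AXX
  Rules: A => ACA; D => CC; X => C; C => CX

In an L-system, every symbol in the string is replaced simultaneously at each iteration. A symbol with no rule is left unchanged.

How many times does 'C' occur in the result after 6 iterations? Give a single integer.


Step 0: AXX  (0 'C')
Step 1: ACACC  (3 'C')
Step 2: ACACXACACXCX  (5 'C')
Step 3: ACACXACACXCACACXACACXCCXC  (12 'C')
Step 4: ACACXACACXCACACXACACXCCXACACXACACXCACACXACACXCCXCXCCX  (25 'C')
Step 5: ACACXACACXCACACXACACXCCXACACXACACXCACACXACACXCCXCXCACACXACACXCACACXACACXCCXACACXACACXCACACXACACXCCXCXCCXCCXCXC  (53 'C')
Step 6: ACACXACACXCACACXACACXCCXACACXACACXCACACXACACXCCXCXCACACXACACXCACACXACACXCCXACACXACACXCACACXACACXCCXCXCCXCCXACACXACACXCACACXACACXCCXACACXACACXCACACXACACXCCXCXCACACXACACXCACACXACACXCCXACACXACACXCACACXACACXCCXCXCCXCCXCXCCXCXCCXCCX  (110 'C')

Answer: 110


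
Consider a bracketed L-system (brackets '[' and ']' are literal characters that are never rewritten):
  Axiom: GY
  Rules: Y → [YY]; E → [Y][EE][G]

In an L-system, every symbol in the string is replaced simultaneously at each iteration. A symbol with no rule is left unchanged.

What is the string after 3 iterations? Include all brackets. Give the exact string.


Step 0: GY
Step 1: G[YY]
Step 2: G[[YY][YY]]
Step 3: G[[[YY][YY]][[YY][YY]]]

Answer: G[[[YY][YY]][[YY][YY]]]


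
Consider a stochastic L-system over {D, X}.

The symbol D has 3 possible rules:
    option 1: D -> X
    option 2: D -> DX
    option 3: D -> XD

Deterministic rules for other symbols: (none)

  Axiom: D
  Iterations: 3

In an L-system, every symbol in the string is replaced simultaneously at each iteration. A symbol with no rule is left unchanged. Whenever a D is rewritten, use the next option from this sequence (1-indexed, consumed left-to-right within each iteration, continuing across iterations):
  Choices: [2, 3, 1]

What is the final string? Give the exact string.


Step 0: D
Step 1: DX  (used choices [2])
Step 2: XDX  (used choices [3])
Step 3: XXX  (used choices [1])

Answer: XXX


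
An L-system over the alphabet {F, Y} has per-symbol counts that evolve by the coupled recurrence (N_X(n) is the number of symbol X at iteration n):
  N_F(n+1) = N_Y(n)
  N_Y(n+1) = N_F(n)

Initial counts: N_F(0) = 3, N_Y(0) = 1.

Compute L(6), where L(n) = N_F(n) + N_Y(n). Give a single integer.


Answer: 4

Derivation:
Step 0: N_F=3, N_Y=1, L=4
Step 1: N_F=1, N_Y=3, L=4
Step 2: N_F=3, N_Y=1, L=4
Step 3: N_F=1, N_Y=3, L=4
Step 4: N_F=3, N_Y=1, L=4
Step 5: N_F=1, N_Y=3, L=4
Step 6: N_F=3, N_Y=1, L=4


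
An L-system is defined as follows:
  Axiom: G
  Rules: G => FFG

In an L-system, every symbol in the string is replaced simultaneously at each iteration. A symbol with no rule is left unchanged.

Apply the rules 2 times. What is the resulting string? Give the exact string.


Answer: FFFFG

Derivation:
Step 0: G
Step 1: FFG
Step 2: FFFFG


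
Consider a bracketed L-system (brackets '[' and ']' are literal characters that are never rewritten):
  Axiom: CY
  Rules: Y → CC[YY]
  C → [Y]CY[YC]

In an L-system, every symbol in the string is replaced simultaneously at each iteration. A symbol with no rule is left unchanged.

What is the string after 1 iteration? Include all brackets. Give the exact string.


Answer: [Y]CY[YC]CC[YY]

Derivation:
Step 0: CY
Step 1: [Y]CY[YC]CC[YY]


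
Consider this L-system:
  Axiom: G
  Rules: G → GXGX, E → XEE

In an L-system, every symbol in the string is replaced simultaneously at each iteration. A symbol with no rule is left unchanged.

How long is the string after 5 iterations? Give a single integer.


Answer: 94

Derivation:
Step 0: length = 1
Step 1: length = 4
Step 2: length = 10
Step 3: length = 22
Step 4: length = 46
Step 5: length = 94


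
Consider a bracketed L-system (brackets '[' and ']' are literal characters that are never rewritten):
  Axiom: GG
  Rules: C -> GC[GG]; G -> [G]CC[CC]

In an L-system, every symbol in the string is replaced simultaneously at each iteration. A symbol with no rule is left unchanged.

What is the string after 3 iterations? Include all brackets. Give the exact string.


Step 0: GG
Step 1: [G]CC[CC][G]CC[CC]
Step 2: [[G]CC[CC]]GC[GG]GC[GG][GC[GG]GC[GG]][[G]CC[CC]]GC[GG]GC[GG][GC[GG]GC[GG]]
Step 3: [[[G]CC[CC]]GC[GG]GC[GG][GC[GG]GC[GG]]][G]CC[CC]GC[GG][[G]CC[CC][G]CC[CC]][G]CC[CC]GC[GG][[G]CC[CC][G]CC[CC]][[G]CC[CC]GC[GG][[G]CC[CC][G]CC[CC]][G]CC[CC]GC[GG][[G]CC[CC][G]CC[CC]]][[[G]CC[CC]]GC[GG]GC[GG][GC[GG]GC[GG]]][G]CC[CC]GC[GG][[G]CC[CC][G]CC[CC]][G]CC[CC]GC[GG][[G]CC[CC][G]CC[CC]][[G]CC[CC]GC[GG][[G]CC[CC][G]CC[CC]][G]CC[CC]GC[GG][[G]CC[CC][G]CC[CC]]]

Answer: [[[G]CC[CC]]GC[GG]GC[GG][GC[GG]GC[GG]]][G]CC[CC]GC[GG][[G]CC[CC][G]CC[CC]][G]CC[CC]GC[GG][[G]CC[CC][G]CC[CC]][[G]CC[CC]GC[GG][[G]CC[CC][G]CC[CC]][G]CC[CC]GC[GG][[G]CC[CC][G]CC[CC]]][[[G]CC[CC]]GC[GG]GC[GG][GC[GG]GC[GG]]][G]CC[CC]GC[GG][[G]CC[CC][G]CC[CC]][G]CC[CC]GC[GG][[G]CC[CC][G]CC[CC]][[G]CC[CC]GC[GG][[G]CC[CC][G]CC[CC]][G]CC[CC]GC[GG][[G]CC[CC][G]CC[CC]]]


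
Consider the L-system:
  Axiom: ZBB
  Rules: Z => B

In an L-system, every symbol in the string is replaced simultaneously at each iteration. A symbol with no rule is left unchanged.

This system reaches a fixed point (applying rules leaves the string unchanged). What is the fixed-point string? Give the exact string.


Step 0: ZBB
Step 1: BBB
Step 2: BBB  (unchanged — fixed point at step 1)

Answer: BBB


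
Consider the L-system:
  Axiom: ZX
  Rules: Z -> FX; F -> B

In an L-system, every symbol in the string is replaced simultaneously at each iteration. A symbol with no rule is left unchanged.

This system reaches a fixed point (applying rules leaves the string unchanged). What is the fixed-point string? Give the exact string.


Answer: BXX

Derivation:
Step 0: ZX
Step 1: FXX
Step 2: BXX
Step 3: BXX  (unchanged — fixed point at step 2)


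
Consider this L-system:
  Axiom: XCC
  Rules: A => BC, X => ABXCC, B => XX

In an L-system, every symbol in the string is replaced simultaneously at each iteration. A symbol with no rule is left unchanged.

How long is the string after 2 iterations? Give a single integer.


Step 0: length = 3
Step 1: length = 7
Step 2: length = 13

Answer: 13


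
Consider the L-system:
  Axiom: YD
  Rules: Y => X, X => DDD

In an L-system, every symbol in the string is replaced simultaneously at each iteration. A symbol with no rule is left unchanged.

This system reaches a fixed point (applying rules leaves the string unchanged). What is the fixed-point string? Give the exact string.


Answer: DDDD

Derivation:
Step 0: YD
Step 1: XD
Step 2: DDDD
Step 3: DDDD  (unchanged — fixed point at step 2)


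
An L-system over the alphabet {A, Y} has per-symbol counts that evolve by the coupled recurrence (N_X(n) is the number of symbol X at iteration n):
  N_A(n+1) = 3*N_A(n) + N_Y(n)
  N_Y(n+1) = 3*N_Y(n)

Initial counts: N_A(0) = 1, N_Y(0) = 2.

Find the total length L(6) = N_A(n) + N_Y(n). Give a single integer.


Step 0: N_A=1, N_Y=2, L=3
Step 1: N_A=5, N_Y=6, L=11
Step 2: N_A=21, N_Y=18, L=39
Step 3: N_A=81, N_Y=54, L=135
Step 4: N_A=297, N_Y=162, L=459
Step 5: N_A=1053, N_Y=486, L=1539
Step 6: N_A=3645, N_Y=1458, L=5103

Answer: 5103


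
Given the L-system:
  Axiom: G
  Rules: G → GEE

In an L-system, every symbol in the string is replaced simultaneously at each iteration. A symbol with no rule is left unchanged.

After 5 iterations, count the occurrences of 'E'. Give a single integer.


Step 0: G  (0 'E')
Step 1: GEE  (2 'E')
Step 2: GEEEE  (4 'E')
Step 3: GEEEEEE  (6 'E')
Step 4: GEEEEEEEE  (8 'E')
Step 5: GEEEEEEEEEE  (10 'E')

Answer: 10


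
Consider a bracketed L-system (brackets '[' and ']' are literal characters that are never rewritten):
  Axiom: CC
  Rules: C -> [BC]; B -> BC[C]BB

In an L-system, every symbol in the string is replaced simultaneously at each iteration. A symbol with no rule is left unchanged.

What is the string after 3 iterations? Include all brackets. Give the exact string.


Answer: [BC[C]BB[BC][[BC]]BC[C]BBBC[C]BB[BC[C]BB[BC]]][BC[C]BB[BC][[BC]]BC[C]BBBC[C]BB[BC[C]BB[BC]]]

Derivation:
Step 0: CC
Step 1: [BC][BC]
Step 2: [BC[C]BB[BC]][BC[C]BB[BC]]
Step 3: [BC[C]BB[BC][[BC]]BC[C]BBBC[C]BB[BC[C]BB[BC]]][BC[C]BB[BC][[BC]]BC[C]BBBC[C]BB[BC[C]BB[BC]]]


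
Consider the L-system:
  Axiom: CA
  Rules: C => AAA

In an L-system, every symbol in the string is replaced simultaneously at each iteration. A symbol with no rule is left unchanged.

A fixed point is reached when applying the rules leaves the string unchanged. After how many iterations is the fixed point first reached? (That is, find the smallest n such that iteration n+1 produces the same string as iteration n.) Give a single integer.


Answer: 1

Derivation:
Step 0: CA
Step 1: AAAA
Step 2: AAAA  (unchanged — fixed point at step 1)


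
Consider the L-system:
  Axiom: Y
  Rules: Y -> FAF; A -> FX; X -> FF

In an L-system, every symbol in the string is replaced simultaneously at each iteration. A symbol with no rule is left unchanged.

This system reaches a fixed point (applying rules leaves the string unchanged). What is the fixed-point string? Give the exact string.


Answer: FFFFF

Derivation:
Step 0: Y
Step 1: FAF
Step 2: FFXF
Step 3: FFFFF
Step 4: FFFFF  (unchanged — fixed point at step 3)


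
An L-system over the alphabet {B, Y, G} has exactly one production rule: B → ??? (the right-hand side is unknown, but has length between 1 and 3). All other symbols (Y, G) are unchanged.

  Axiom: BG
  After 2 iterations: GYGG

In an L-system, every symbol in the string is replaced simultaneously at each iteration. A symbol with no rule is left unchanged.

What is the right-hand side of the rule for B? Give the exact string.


Answer: GYG

Derivation:
Trying B → GYG:
  Step 0: BG
  Step 1: GYGG
  Step 2: GYGG
Matches the given result.


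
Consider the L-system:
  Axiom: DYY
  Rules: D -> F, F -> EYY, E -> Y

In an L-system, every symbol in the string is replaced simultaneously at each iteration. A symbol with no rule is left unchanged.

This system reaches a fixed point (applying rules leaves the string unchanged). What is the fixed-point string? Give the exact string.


Answer: YYYYY

Derivation:
Step 0: DYY
Step 1: FYY
Step 2: EYYYY
Step 3: YYYYY
Step 4: YYYYY  (unchanged — fixed point at step 3)


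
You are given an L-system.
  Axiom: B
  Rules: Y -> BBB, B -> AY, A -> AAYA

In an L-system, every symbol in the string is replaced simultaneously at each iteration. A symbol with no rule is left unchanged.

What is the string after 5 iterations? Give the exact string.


Step 0: B
Step 1: AY
Step 2: AAYABBB
Step 3: AAYAAAYABBBAAYAAYAYAY
Step 4: AAYAAAYABBBAAYAAAYAAAYABBBAAYAAYAYAYAAYAAAYABBBAAYAAAYABBBAAYABBBAAYABBB
Step 5: AAYAAAYABBBAAYAAAYAAAYABBBAAYAAYAYAYAAYAAAYABBBAAYAAAYAAAYABBBAAYAAAYAAAYABBBAAYAAYAYAYAAYAAAYABBBAAYAAAYABBBAAYABBBAAYABBBAAYAAAYABBBAAYAAAYAAAYABBBAAYAAYAYAYAAYAAAYABBBAAYAAAYAAAYABBBAAYAAYAYAYAAYAAAYABBBAAYAAYAYAYAAYAAAYABBBAAYAAYAYAY

Answer: AAYAAAYABBBAAYAAAYAAAYABBBAAYAAYAYAYAAYAAAYABBBAAYAAAYAAAYABBBAAYAAAYAAAYABBBAAYAAYAYAYAAYAAAYABBBAAYAAAYABBBAAYABBBAAYABBBAAYAAAYABBBAAYAAAYAAAYABBBAAYAAYAYAYAAYAAAYABBBAAYAAAYAAAYABBBAAYAAYAYAYAAYAAAYABBBAAYAAYAYAYAAYAAAYABBBAAYAAYAYAY


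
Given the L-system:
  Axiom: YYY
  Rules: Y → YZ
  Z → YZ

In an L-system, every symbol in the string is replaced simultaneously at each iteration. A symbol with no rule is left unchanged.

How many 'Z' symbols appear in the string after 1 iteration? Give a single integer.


Answer: 3

Derivation:
Step 0: YYY  (0 'Z')
Step 1: YZYZYZ  (3 'Z')


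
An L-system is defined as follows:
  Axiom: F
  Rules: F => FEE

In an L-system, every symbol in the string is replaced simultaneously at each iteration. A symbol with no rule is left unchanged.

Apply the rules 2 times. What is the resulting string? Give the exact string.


Step 0: F
Step 1: FEE
Step 2: FEEEE

Answer: FEEEE


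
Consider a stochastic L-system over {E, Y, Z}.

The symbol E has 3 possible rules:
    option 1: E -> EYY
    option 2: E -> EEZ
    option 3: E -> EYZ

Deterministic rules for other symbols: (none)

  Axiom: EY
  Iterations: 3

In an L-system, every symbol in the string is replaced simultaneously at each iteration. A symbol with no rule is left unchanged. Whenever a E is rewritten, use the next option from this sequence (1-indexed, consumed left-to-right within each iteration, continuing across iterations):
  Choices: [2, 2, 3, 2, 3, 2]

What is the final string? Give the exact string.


Answer: EEZEYZZEEZYZZY

Derivation:
Step 0: EY
Step 1: EEZY  (used choices [2])
Step 2: EEZEYZZY  (used choices [2, 3])
Step 3: EEZEYZZEEZYZZY  (used choices [2, 3, 2])


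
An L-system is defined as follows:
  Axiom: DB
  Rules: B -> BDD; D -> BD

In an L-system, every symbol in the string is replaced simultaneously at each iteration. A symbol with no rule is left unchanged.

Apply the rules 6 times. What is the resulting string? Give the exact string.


Step 0: DB
Step 1: BDBDD
Step 2: BDDBDBDDBDBD
Step 3: BDDBDBDBDDBDBDDBDBDBDDBDBDDBD
Step 4: BDDBDBDBDDBDBDDBDBDDBDBDBDDBDBDDBDBDBDDBDBDDBDBDDBDBDBDDBDBDDBDBDBDDBD
Step 5: BDDBDBDBDDBDBDDBDBDDBDBDBDDBDBDDBDBDBDDBDBDDBDBDBDDBDBDDBDBDDBDBDBDDBDBDDBDBDBDDBDBDDBDBDDBDBDBDDBDBDDBDBDBDDBDBDDBDBDBDDBDBDDBDBDDBDBDBDDBDBDDBDBDBDDBDBDDBDBDDBDBDBDDBD
Step 6: BDDBDBDBDDBDBDDBDBDDBDBDBDDBDBDDBDBDBDDBDBDDBDBDBDDBDBDDBDBDDBDBDBDDBDBDDBDBDBDDBDBDDBDBDDBDBDBDDBDBDDBDBDBDDBDBDDBDBDDBDBDBDDBDBDDBDBDBDDBDBDDBDBDBDDBDBDDBDBDDBDBDBDDBDBDDBDBDBDDBDBDDBDBDDBDBDBDDBDBDDBDBDBDDBDBDDBDBDBDDBDBDDBDBDDBDBDBDDBDBDDBDBDBDDBDBDDBDBDDBDBDBDDBDBDDBDBDBDDBDBDDBDBDDBDBDBDDBDBDDBDBDBDDBDBDDBDBDBDDBDBDDBDBDDBDBDBDDBDBDDBDBDBDDBDBDDBDBDDBDBDBDDBDBDDBDBDBDDBDBDDBDBDBDDBDBDDBDBDDBDBDBDDBD

Answer: BDDBDBDBDDBDBDDBDBDDBDBDBDDBDBDDBDBDBDDBDBDDBDBDBDDBDBDDBDBDDBDBDBDDBDBDDBDBDBDDBDBDDBDBDDBDBDBDDBDBDDBDBDBDDBDBDDBDBDDBDBDBDDBDBDDBDBDBDDBDBDDBDBDBDDBDBDDBDBDDBDBDBDDBDBDDBDBDBDDBDBDDBDBDDBDBDBDDBDBDDBDBDBDDBDBDDBDBDBDDBDBDDBDBDDBDBDBDDBDBDDBDBDBDDBDBDDBDBDDBDBDBDDBDBDDBDBDBDDBDBDDBDBDDBDBDBDDBDBDDBDBDBDDBDBDDBDBDBDDBDBDDBDBDDBDBDBDDBDBDDBDBDBDDBDBDDBDBDDBDBDBDDBDBDDBDBDBDDBDBDDBDBDBDDBDBDDBDBDDBDBDBDDBD


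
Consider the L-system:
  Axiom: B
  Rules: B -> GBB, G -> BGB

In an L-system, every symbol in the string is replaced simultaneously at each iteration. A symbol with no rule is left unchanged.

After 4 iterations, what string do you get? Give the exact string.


Step 0: B
Step 1: GBB
Step 2: BGBGBBGBB
Step 3: GBBBGBGBBBGBGBBGBBBGBGBBGBB
Step 4: BGBGBBGBBGBBBGBGBBBGBGBBGBBGBBBGBGBBBGBGBBGBBBGBGBBGBBGBBBGBGBBBGBGBBGBBBGBGBBGBB

Answer: BGBGBBGBBGBBBGBGBBBGBGBBGBBGBBBGBGBBBGBGBBGBBBGBGBBGBBGBBBGBGBBBGBGBBGBBBGBGBBGBB


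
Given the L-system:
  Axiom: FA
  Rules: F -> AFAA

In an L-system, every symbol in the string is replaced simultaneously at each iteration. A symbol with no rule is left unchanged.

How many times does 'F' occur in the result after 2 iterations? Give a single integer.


Step 0: FA  (1 'F')
Step 1: AFAAA  (1 'F')
Step 2: AAFAAAAA  (1 'F')

Answer: 1


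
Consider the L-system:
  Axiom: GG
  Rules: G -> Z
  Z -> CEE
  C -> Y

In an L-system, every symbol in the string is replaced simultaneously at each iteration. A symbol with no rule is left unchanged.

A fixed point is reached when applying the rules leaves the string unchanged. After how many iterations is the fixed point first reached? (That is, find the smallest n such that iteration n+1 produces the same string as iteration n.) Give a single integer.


Step 0: GG
Step 1: ZZ
Step 2: CEECEE
Step 3: YEEYEE
Step 4: YEEYEE  (unchanged — fixed point at step 3)

Answer: 3


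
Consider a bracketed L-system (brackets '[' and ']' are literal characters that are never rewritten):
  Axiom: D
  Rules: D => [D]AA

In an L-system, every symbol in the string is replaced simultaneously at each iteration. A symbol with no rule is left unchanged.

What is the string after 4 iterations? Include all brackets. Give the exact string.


Answer: [[[[D]AA]AA]AA]AA

Derivation:
Step 0: D
Step 1: [D]AA
Step 2: [[D]AA]AA
Step 3: [[[D]AA]AA]AA
Step 4: [[[[D]AA]AA]AA]AA


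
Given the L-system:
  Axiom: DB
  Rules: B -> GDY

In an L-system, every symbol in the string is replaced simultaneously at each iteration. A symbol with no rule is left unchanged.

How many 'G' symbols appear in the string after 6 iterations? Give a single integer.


Answer: 1

Derivation:
Step 0: DB  (0 'G')
Step 1: DGDY  (1 'G')
Step 2: DGDY  (1 'G')
Step 3: DGDY  (1 'G')
Step 4: DGDY  (1 'G')
Step 5: DGDY  (1 'G')
Step 6: DGDY  (1 'G')


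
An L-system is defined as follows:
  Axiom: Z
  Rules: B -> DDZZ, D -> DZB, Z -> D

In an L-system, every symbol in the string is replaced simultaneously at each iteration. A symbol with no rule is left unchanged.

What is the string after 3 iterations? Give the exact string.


Step 0: Z
Step 1: D
Step 2: DZB
Step 3: DZBDDDZZ

Answer: DZBDDDZZ


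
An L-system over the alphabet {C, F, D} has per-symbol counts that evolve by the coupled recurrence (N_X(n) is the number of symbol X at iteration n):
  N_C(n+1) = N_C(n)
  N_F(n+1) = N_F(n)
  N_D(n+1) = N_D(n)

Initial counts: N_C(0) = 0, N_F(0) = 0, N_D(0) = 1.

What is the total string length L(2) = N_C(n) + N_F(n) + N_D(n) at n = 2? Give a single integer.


Answer: 1

Derivation:
Step 0: N_C=0, N_F=0, N_D=1, L=1
Step 1: N_C=0, N_F=0, N_D=1, L=1
Step 2: N_C=0, N_F=0, N_D=1, L=1


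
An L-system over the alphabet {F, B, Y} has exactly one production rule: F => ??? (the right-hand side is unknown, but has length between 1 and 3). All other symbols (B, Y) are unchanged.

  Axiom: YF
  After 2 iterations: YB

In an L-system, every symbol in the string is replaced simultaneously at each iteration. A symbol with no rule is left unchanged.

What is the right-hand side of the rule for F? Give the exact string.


Answer: B

Derivation:
Trying F => B:
  Step 0: YF
  Step 1: YB
  Step 2: YB
Matches the given result.


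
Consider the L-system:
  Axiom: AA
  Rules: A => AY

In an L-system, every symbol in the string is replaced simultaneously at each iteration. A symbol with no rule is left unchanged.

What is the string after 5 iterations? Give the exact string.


Answer: AYYYYYAYYYYY

Derivation:
Step 0: AA
Step 1: AYAY
Step 2: AYYAYY
Step 3: AYYYAYYY
Step 4: AYYYYAYYYY
Step 5: AYYYYYAYYYYY


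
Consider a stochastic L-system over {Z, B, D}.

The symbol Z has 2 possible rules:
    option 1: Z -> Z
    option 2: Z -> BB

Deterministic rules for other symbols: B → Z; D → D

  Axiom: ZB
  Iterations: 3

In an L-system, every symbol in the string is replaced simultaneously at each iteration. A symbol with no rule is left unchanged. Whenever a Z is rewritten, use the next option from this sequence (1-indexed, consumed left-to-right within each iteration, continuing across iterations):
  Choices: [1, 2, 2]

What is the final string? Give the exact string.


Step 0: ZB
Step 1: ZZ  (used choices [1])
Step 2: BBBB  (used choices [2, 2])
Step 3: ZZZZ  (used choices [])

Answer: ZZZZ


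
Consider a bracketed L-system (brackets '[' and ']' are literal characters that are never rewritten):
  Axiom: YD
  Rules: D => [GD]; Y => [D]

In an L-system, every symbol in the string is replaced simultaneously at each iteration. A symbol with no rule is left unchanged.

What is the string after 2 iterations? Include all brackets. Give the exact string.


Step 0: YD
Step 1: [D][GD]
Step 2: [[GD]][G[GD]]

Answer: [[GD]][G[GD]]


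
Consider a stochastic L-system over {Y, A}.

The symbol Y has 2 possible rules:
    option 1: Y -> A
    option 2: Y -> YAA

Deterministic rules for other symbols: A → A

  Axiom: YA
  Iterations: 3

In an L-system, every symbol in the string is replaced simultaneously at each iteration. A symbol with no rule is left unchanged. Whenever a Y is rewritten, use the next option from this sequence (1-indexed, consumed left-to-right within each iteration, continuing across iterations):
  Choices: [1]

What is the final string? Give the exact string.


Answer: AA

Derivation:
Step 0: YA
Step 1: AA  (used choices [1])
Step 2: AA  (used choices [])
Step 3: AA  (used choices [])


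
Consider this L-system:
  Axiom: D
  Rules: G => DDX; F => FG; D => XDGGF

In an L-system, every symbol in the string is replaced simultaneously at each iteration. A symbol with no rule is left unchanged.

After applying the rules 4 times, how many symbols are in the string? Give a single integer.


Answer: 117

Derivation:
Step 0: length = 1
Step 1: length = 5
Step 2: length = 14
Step 3: length = 42
Step 4: length = 117


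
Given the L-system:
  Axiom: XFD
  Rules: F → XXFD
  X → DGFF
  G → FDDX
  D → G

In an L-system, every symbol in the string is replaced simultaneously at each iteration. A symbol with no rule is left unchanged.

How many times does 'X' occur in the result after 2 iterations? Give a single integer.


Step 0: XFD  (1 'X')
Step 1: DGFFXXFDG  (2 'X')
Step 2: GFDDXXXFDXXFDDGFFDGFFXXFDGFDDX  (8 'X')

Answer: 8


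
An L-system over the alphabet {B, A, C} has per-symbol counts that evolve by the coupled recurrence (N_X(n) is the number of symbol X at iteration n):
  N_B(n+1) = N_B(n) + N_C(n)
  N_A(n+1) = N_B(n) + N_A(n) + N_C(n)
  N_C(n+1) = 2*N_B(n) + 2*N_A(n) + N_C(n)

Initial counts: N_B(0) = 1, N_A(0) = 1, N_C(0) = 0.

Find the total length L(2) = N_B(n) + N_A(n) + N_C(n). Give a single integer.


Answer: 22

Derivation:
Step 0: N_B=1, N_A=1, N_C=0, L=2
Step 1: N_B=1, N_A=2, N_C=4, L=7
Step 2: N_B=5, N_A=7, N_C=10, L=22


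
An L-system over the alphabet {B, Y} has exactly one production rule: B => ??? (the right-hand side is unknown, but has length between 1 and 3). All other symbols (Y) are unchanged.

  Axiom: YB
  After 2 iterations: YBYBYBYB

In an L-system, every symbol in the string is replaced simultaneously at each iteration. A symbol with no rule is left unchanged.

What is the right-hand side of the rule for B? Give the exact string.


Answer: BYB

Derivation:
Trying B => BYB:
  Step 0: YB
  Step 1: YBYB
  Step 2: YBYBYBYB
Matches the given result.


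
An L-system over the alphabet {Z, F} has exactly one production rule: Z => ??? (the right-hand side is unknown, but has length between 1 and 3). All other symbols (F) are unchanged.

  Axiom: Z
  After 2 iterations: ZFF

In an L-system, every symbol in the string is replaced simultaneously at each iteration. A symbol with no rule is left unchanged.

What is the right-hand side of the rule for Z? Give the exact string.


Trying Z => ZF:
  Step 0: Z
  Step 1: ZF
  Step 2: ZFF
Matches the given result.

Answer: ZF


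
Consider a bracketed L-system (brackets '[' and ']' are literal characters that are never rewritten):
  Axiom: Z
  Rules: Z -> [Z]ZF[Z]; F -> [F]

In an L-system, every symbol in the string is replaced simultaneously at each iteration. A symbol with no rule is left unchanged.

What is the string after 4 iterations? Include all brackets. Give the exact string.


Step 0: Z
Step 1: [Z]ZF[Z]
Step 2: [[Z]ZF[Z]][Z]ZF[Z][F][[Z]ZF[Z]]
Step 3: [[[Z]ZF[Z]][Z]ZF[Z][F][[Z]ZF[Z]]][[Z]ZF[Z]][Z]ZF[Z][F][[Z]ZF[Z]][[F]][[[Z]ZF[Z]][Z]ZF[Z][F][[Z]ZF[Z]]]
Step 4: [[[[Z]ZF[Z]][Z]ZF[Z][F][[Z]ZF[Z]]][[Z]ZF[Z]][Z]ZF[Z][F][[Z]ZF[Z]][[F]][[[Z]ZF[Z]][Z]ZF[Z][F][[Z]ZF[Z]]]][[[Z]ZF[Z]][Z]ZF[Z][F][[Z]ZF[Z]]][[Z]ZF[Z]][Z]ZF[Z][F][[Z]ZF[Z]][[F]][[[Z]ZF[Z]][Z]ZF[Z][F][[Z]ZF[Z]]][[[F]]][[[[Z]ZF[Z]][Z]ZF[Z][F][[Z]ZF[Z]]][[Z]ZF[Z]][Z]ZF[Z][F][[Z]ZF[Z]][[F]][[[Z]ZF[Z]][Z]ZF[Z][F][[Z]ZF[Z]]]]

Answer: [[[[Z]ZF[Z]][Z]ZF[Z][F][[Z]ZF[Z]]][[Z]ZF[Z]][Z]ZF[Z][F][[Z]ZF[Z]][[F]][[[Z]ZF[Z]][Z]ZF[Z][F][[Z]ZF[Z]]]][[[Z]ZF[Z]][Z]ZF[Z][F][[Z]ZF[Z]]][[Z]ZF[Z]][Z]ZF[Z][F][[Z]ZF[Z]][[F]][[[Z]ZF[Z]][Z]ZF[Z][F][[Z]ZF[Z]]][[[F]]][[[[Z]ZF[Z]][Z]ZF[Z][F][[Z]ZF[Z]]][[Z]ZF[Z]][Z]ZF[Z][F][[Z]ZF[Z]][[F]][[[Z]ZF[Z]][Z]ZF[Z][F][[Z]ZF[Z]]]]


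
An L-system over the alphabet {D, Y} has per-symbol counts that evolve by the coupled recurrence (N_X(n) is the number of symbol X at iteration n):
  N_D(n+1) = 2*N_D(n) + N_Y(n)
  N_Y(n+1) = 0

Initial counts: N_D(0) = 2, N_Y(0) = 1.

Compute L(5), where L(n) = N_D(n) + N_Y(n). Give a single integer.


Answer: 80

Derivation:
Step 0: N_D=2, N_Y=1, L=3
Step 1: N_D=5, N_Y=0, L=5
Step 2: N_D=10, N_Y=0, L=10
Step 3: N_D=20, N_Y=0, L=20
Step 4: N_D=40, N_Y=0, L=40
Step 5: N_D=80, N_Y=0, L=80


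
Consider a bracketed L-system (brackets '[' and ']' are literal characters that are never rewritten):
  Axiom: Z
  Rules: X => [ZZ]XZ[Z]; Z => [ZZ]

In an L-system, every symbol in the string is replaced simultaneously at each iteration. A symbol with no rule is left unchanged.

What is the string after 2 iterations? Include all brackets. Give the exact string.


Answer: [[ZZ][ZZ]]

Derivation:
Step 0: Z
Step 1: [ZZ]
Step 2: [[ZZ][ZZ]]


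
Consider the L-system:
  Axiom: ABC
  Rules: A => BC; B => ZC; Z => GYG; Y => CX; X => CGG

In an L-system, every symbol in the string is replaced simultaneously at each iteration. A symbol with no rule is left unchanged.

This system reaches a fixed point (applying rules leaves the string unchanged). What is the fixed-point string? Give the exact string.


Step 0: ABC
Step 1: BCZCC
Step 2: ZCCGYGCC
Step 3: GYGCCGCXGCC
Step 4: GCXGCCGCCGGGCC
Step 5: GCCGGGCCGCCGGGCC
Step 6: GCCGGGCCGCCGGGCC  (unchanged — fixed point at step 5)

Answer: GCCGGGCCGCCGGGCC


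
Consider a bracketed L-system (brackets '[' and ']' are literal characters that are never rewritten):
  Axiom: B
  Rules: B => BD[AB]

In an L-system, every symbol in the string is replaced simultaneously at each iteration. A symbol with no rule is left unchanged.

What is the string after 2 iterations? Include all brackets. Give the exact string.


Answer: BD[AB]D[ABD[AB]]

Derivation:
Step 0: B
Step 1: BD[AB]
Step 2: BD[AB]D[ABD[AB]]


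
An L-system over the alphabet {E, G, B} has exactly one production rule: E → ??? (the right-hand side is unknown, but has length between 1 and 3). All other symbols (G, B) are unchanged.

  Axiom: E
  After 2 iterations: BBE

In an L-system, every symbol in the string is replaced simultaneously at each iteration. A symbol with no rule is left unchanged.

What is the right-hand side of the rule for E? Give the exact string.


Trying E → BE:
  Step 0: E
  Step 1: BE
  Step 2: BBE
Matches the given result.

Answer: BE


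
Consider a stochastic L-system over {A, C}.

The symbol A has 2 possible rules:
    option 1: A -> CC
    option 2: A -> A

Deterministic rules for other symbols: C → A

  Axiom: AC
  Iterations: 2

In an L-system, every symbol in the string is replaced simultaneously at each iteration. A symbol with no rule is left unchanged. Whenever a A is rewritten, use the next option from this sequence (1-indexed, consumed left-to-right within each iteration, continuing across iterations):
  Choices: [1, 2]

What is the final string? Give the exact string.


Step 0: AC
Step 1: CCA  (used choices [1])
Step 2: AAA  (used choices [2])

Answer: AAA


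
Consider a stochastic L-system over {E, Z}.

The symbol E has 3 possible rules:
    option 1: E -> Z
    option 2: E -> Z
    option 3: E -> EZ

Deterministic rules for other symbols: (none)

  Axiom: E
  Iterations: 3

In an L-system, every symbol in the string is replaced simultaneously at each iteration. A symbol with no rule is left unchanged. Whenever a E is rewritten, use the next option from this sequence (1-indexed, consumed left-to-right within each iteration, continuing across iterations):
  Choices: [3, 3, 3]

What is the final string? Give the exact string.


Step 0: E
Step 1: EZ  (used choices [3])
Step 2: EZZ  (used choices [3])
Step 3: EZZZ  (used choices [3])

Answer: EZZZ


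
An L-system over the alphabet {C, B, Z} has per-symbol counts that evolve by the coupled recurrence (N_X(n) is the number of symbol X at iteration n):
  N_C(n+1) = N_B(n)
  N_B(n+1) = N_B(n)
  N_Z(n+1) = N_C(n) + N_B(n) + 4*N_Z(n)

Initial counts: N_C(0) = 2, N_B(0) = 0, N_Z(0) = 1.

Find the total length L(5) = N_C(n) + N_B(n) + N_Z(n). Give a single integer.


Answer: 1536

Derivation:
Step 0: N_C=2, N_B=0, N_Z=1, L=3
Step 1: N_C=0, N_B=0, N_Z=6, L=6
Step 2: N_C=0, N_B=0, N_Z=24, L=24
Step 3: N_C=0, N_B=0, N_Z=96, L=96
Step 4: N_C=0, N_B=0, N_Z=384, L=384
Step 5: N_C=0, N_B=0, N_Z=1536, L=1536


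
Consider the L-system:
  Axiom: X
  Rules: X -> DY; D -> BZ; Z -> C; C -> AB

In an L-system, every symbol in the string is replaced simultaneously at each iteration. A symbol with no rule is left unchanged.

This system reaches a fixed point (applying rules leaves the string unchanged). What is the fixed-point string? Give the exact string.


Answer: BABY

Derivation:
Step 0: X
Step 1: DY
Step 2: BZY
Step 3: BCY
Step 4: BABY
Step 5: BABY  (unchanged — fixed point at step 4)


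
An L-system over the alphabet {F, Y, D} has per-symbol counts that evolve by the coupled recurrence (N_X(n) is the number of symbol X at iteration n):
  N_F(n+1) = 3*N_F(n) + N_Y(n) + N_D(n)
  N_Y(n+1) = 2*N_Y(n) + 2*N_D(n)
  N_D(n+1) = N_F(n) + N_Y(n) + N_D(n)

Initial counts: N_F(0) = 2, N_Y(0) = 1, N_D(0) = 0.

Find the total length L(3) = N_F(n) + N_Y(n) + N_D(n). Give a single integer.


Step 0: N_F=2, N_Y=1, N_D=0, L=3
Step 1: N_F=7, N_Y=2, N_D=3, L=12
Step 2: N_F=26, N_Y=10, N_D=12, L=48
Step 3: N_F=100, N_Y=44, N_D=48, L=192

Answer: 192


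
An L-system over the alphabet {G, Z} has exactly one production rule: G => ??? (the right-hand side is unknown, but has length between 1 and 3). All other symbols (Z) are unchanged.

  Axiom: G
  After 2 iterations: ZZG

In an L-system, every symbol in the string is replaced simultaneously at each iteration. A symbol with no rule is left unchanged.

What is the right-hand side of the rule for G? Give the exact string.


Trying G => ZG:
  Step 0: G
  Step 1: ZG
  Step 2: ZZG
Matches the given result.

Answer: ZG


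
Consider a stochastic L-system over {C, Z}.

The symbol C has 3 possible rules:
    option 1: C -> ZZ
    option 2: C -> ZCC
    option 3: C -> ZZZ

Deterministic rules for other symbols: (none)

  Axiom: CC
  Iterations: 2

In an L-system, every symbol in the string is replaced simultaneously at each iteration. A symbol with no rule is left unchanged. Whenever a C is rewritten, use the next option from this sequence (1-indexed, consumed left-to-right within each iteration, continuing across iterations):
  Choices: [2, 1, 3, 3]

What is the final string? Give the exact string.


Answer: ZZZZZZZZZ

Derivation:
Step 0: CC
Step 1: ZCCZZ  (used choices [2, 1])
Step 2: ZZZZZZZZZ  (used choices [3, 3])


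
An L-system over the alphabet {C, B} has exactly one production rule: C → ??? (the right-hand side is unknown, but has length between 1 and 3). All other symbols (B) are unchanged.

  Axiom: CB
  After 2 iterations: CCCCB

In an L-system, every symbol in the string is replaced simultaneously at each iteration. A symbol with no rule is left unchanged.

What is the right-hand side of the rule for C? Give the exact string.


Answer: CC

Derivation:
Trying C → CC:
  Step 0: CB
  Step 1: CCB
  Step 2: CCCCB
Matches the given result.


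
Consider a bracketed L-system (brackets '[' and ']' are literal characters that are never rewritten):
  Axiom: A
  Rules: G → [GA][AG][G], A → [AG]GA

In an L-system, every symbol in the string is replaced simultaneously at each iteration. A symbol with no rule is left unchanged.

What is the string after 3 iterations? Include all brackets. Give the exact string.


Step 0: A
Step 1: [AG]GA
Step 2: [[AG]GA[GA][AG][G]][GA][AG][G][AG]GA
Step 3: [[[AG]GA[GA][AG][G]][GA][AG][G][AG]GA[[GA][AG][G][AG]GA][[AG]GA[GA][AG][G]][[GA][AG][G]]][[GA][AG][G][AG]GA][[AG]GA[GA][AG][G]][[GA][AG][G]][[AG]GA[GA][AG][G]][GA][AG][G][AG]GA

Answer: [[[AG]GA[GA][AG][G]][GA][AG][G][AG]GA[[GA][AG][G][AG]GA][[AG]GA[GA][AG][G]][[GA][AG][G]]][[GA][AG][G][AG]GA][[AG]GA[GA][AG][G]][[GA][AG][G]][[AG]GA[GA][AG][G]][GA][AG][G][AG]GA


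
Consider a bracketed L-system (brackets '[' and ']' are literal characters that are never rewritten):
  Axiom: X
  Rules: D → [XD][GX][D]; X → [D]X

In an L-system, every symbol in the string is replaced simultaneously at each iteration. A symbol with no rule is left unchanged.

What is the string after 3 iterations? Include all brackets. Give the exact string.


Answer: [[[D]X[XD][GX][D]][G[D]X][[XD][GX][D]]][[XD][GX][D]][D]X

Derivation:
Step 0: X
Step 1: [D]X
Step 2: [[XD][GX][D]][D]X
Step 3: [[[D]X[XD][GX][D]][G[D]X][[XD][GX][D]]][[XD][GX][D]][D]X


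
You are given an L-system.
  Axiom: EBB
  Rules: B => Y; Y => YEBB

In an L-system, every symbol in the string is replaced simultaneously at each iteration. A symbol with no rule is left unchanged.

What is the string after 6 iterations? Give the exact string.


Answer: EYEBBEYYEYEBBYEBBEYEBBEYYYEBBEYYEYEBBEYYEYEBBYEBBYEBBEYYEYEBBYEBBYEBBEYYEYEBBYEBBEYEBBEYYYEBBEYYEYEBBEYYEYEBBYEBBYEBBEYYEYEBBYEBB

Derivation:
Step 0: EBB
Step 1: EYY
Step 2: EYEBBYEBB
Step 3: EYEBBEYYYEBBEYY
Step 4: EYEBBEYYEYEBBYEBBYEBBEYYEYEBBYEBB
Step 5: EYEBBEYYEYEBBYEBBEYEBBEYYYEBBEYYYEBBEYYEYEBBYEBBEYEBBEYYYEBBEYY
Step 6: EYEBBEYYEYEBBYEBBEYEBBEYYYEBBEYYEYEBBEYYEYEBBYEBBYEBBEYYEYEBBYEBBYEBBEYYEYEBBYEBBEYEBBEYYYEBBEYYEYEBBEYYEYEBBYEBBYEBBEYYEYEBBYEBB


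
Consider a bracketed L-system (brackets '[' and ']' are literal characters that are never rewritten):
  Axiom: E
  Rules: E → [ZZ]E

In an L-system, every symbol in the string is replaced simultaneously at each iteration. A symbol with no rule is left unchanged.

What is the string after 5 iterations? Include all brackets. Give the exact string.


Step 0: E
Step 1: [ZZ]E
Step 2: [ZZ][ZZ]E
Step 3: [ZZ][ZZ][ZZ]E
Step 4: [ZZ][ZZ][ZZ][ZZ]E
Step 5: [ZZ][ZZ][ZZ][ZZ][ZZ]E

Answer: [ZZ][ZZ][ZZ][ZZ][ZZ]E


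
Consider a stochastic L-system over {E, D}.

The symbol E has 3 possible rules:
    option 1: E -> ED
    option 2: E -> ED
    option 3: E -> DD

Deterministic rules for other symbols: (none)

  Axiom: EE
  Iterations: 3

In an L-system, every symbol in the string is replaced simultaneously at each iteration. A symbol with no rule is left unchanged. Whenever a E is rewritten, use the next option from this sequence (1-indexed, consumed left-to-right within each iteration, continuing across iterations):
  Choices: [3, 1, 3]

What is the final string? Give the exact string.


Answer: DDDDD

Derivation:
Step 0: EE
Step 1: DDED  (used choices [3, 1])
Step 2: DDDDD  (used choices [3])
Step 3: DDDDD  (used choices [])
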